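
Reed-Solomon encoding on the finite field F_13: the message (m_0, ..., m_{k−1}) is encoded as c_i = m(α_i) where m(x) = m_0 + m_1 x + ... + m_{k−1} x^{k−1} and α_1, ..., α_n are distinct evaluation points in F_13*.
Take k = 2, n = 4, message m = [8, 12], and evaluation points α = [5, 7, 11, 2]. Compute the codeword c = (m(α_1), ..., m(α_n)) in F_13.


c = [3, 1, 10, 6]

Message polynomial: m(x) = 8 + 12·x (mod 13).
For each evaluation point α_i, compute m(α_i) mod 13:
  α_1 = 5: Horner steps 12 → 3, so m(5) = 3.
  α_2 = 7: Horner steps 12 → 1, so m(7) = 1.
  α_3 = 11: Horner steps 12 → 10, so m(11) = 10.
  α_4 = 2: Horner steps 12 → 6, so m(2) = 6.
Codeword c = [3, 1, 10, 6] ∈ F_13^4.


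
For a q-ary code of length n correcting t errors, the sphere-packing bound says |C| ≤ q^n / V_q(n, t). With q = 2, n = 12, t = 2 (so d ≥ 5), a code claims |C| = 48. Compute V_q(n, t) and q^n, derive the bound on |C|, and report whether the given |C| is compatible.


V_q(n, t) = 79, q^n = 4096, Hamming bound = 51, |C| = 48 ≤ bound (satisfied).

Step 1: Compute V_q(n, t) = Σ_{j=0}^2 C(n, j) (q−1)^j.
  j = 0: C(12,0)·(1)^0 = 1·1 = 1.
  j = 1: C(12,1)·(1)^1 = 12·1 = 12.
  j = 2: C(12,2)·(1)^2 = 66·1 = 66.
  V_q(n, t) = 1 + 12 + 66 = 79.
Step 2: q^n = 2^12 = 4096.
Step 3: Hamming bound ⌊q^n / V_q(n,t)⌋ = ⌊4096/79⌋ = 51.
Step 4: Compare |C| = 48 to 51: satisfied.
The claimed |C| lies below the Hamming bound.


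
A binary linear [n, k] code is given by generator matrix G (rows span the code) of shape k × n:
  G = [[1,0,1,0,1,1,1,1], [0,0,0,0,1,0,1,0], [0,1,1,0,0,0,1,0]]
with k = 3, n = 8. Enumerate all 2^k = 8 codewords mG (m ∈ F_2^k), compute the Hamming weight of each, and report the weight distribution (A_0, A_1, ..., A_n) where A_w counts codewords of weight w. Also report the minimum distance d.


Weight distribution: A_0 = 1, A_2 = 1, A_3 = 2, A_4 = 1, A_5 = 2, A_6 = 1. Minimum distance d = 2.

Enumerate all 2^3 = 8 messages m ∈ F_2^3.
For each, compute codeword c = mG in F_2^8, then tally its weight.
  m = 000 → c = 00000000, weight = 0.
  m = 100 → c = 10101111, weight = 6.
  m = 010 → c = 00001010, weight = 2.
  m = 110 → c = 10100101, weight = 4.
  m = 001 → c = 01100010, weight = 3.
  m = 101 → c = 11001101, weight = 5.
  m = 011 → c = 01101000, weight = 3.
  m = 111 → c = 11000111, weight = 5.
Tally weights:
  weight 0: 1 codewords.
  weight 2: 1 codewords.
  weight 3: 2 codewords.
  weight 4: 1 codewords.
  weight 5: 2 codewords.
  weight 6: 1 codewords.
Minimum distance d = smallest w > 0 with A_w > 0 = 2.
Sanity: Σ A_w = 8 = 2^3 = 8 ✓.


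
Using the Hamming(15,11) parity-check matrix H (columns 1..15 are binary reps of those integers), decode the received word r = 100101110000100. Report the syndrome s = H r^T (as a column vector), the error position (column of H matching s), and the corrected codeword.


s = (0, 0, 0, 1)^T, error position = 1, corrected codeword c = 000101110000100

Compute s = H r^T mod 2 one row at a time:
  s_1 = 1 + 0 + 0 + 0 + 0 + 1 + 0 + 0 = 2 ≡ 0 (mod 2).
  s_2 = 1 + 0 + 1 + 1 + 0 + 1 + 0 + 0 = 4 ≡ 0 (mod 2).
  s_3 = 0 + 0 + 1 + 1 + 0 + 0 + 0 + 0 = 2 ≡ 0 (mod 2).
  s_4 = 1 + 0 + 0 + 1 + 0 + 0 + 1 + 0 = 3 ≡ 1 (mod 2).
s = (0, 0, 0, 1)^T — this equals column 1 of H (binary 0001), so error is at position 1.
Correct: flip bit 1 of r = 100101110000100 to get c = 000101110000100.


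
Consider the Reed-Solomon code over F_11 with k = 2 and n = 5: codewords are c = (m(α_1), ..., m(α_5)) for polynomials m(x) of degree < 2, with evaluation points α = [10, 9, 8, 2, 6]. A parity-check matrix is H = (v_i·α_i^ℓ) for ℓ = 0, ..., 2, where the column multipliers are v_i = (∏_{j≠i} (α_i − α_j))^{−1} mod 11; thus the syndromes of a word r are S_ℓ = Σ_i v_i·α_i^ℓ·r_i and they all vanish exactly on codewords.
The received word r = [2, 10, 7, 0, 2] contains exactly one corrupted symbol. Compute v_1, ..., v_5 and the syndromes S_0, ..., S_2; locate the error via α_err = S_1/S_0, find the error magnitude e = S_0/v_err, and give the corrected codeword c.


S = (4, 2, 1), error at position 5, error magnitude e = 1, c = [2, 10, 7, 0, 1].

Step 1: column multipliers v_i = (∏_{j≠i}(α_i − α_j))^{−1} mod 11.
  i = 1 (α = 10): (10−9)(10−8)(10−2)(10−6) = 1·2·8·4 = 64 ≡ 9, so v_1 = 9^{−1} = 5 (mod 11).
  i = 2 (α = 9): (9−10)(9−8)(9−2)(9−6) = (−1)·1·7·3 = −21 ≡ 1, so v_2 = 1^{−1} = 1 (mod 11).
  i = 3 (α = 8): (8−10)(8−9)(8−2)(8−6) = (−2)·(−1)·6·2 = 24 ≡ 2, so v_3 = 2^{−1} = 6 (mod 11).
  i = 4 (α = 2): (2−10)(2−9)(2−8)(2−6) = (−8)·(−7)·(−6)·(−4) = 1344 ≡ 2, so v_4 = 2^{−1} = 6 (mod 11).
  i = 5 (α = 6): (6−10)(6−9)(6−8)(6−2) = (−4)·(−3)·(−2)·4 = −96 ≡ 3, so v_5 = 3^{−1} = 4 (mod 11).
  v = [5, 1, 6, 6, 4].
Step 2: syndromes of r = [2, 10, 7, 0, 2] (all sums mod 11).
  S_0 = Σ v_i r_i = 5·2 + 1·10 + 6·7 + 6·0 + 4·2 = 70 ≡ 4.
  S_1 = Σ v_i α_i r_i = 5·10·2 + 1·9·10 + 6·8·7 + 6·2·0 + 4·6·2 = 574 ≡ 2.
  α_i^2 mod 11 = [1, 4, 9, 4, 3].
  S_2 = Σ v_i α_i^2 r_i = 5·1·2 + 1·4·10 + 6·9·7 + 6·4·0 + 4·3·2 = 452 ≡ 1.
  S = (4, 2, 1) ≠ 0, so r is not a codeword (an error is present).
Step 3: locate the error. For a single error e at position i, S_ℓ = v_i·e·α_i^ℓ, so α_err = S_1/S_0.
  S_0^{−1} = 4^{−1} = 3 (mod 11), so α_err = 2·3 = 6 ≡ 6 = α_5. Error position i = 5.
  Consistency check: S_2/S_1 = 1·6 = 6 ≡ 6 = α_err ✓ (single-error assumption holds).
Step 4: error magnitude e = S_0/v_5 = S_0·∏_{j≠5}(α_5 − α_j) = 4·3 = 12 ≡ 1 (mod 11).
Step 5: correct position 5: c_5 = r_5 − e = 2 − 1 ≡ 1 (mod 11). Hence c = [2, 10, 7, 0, 1].
  Check: interpolating c through the α_i gives m(x) = 5 + 3·x (degree < 2) with m(α_i) = c_i for every i, so c is indeed a codeword.


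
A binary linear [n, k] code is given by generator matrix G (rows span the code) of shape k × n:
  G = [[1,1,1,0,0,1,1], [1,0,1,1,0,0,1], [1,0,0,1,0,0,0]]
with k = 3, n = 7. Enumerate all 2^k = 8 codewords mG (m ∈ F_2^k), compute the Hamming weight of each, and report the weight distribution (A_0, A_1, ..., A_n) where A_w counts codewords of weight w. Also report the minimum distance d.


Weight distribution: A_0 = 1, A_2 = 2, A_3 = 2, A_4 = 1, A_5 = 2. Minimum distance d = 2.

Enumerate all 2^3 = 8 messages m ∈ F_2^3.
For each, compute codeword c = mG in F_2^7, then tally its weight.
  m = 000 → c = 0000000, weight = 0.
  m = 100 → c = 1110011, weight = 5.
  m = 010 → c = 1011001, weight = 4.
  m = 110 → c = 0101010, weight = 3.
  m = 001 → c = 1001000, weight = 2.
  m = 101 → c = 0111011, weight = 5.
  m = 011 → c = 0010001, weight = 2.
  m = 111 → c = 1100010, weight = 3.
Tally weights:
  weight 0: 1 codewords.
  weight 2: 2 codewords.
  weight 3: 2 codewords.
  weight 4: 1 codewords.
  weight 5: 2 codewords.
Minimum distance d = smallest w > 0 with A_w > 0 = 2.
Sanity: Σ A_w = 8 = 2^3 = 8 ✓.


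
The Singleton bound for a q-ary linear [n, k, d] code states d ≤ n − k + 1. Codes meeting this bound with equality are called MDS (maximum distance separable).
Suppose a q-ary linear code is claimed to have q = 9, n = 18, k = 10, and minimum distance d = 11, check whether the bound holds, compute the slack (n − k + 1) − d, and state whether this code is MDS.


Singleton RHS = n − k + 1 = 9, slack = -2, bound violated (no such code; not MDS).

Singleton bound: d ≤ n − k + 1.
Here n = 18, k = 10, so n − k + 1 = 9.
Given d = 11, check d ≤ 9: NO.
Slack = (n − k + 1) − d = -2.
The slack is negative: d = 11 exceeds n − k + 1 = 9 by 2, so the Singleton bound is violated and no linear [18, 10, 11]_9 code can exist. In particular it is not MDS (MDS requires d = n − k + 1 exactly).
Description: the claimed parameters are [18, 10, 11]_9; such a code would be impossible (violates the Singleton bound).


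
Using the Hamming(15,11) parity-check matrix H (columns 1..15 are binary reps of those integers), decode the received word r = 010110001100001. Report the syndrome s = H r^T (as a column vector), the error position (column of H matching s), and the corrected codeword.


s = (1, 1, 1, 1)^T, error position = 15, corrected codeword c = 010110001100000

Compute s = H r^T mod 2 one row at a time:
  s_1 = 0 + 1 + 1 + 0 + 0 + 0 + 0 + 1 = 3 ≡ 1 (mod 2).
  s_2 = 1 + 1 + 0 + 0 + 0 + 0 + 0 + 1 = 3 ≡ 1 (mod 2).
  s_3 = 1 + 0 + 0 + 0 + 1 + 0 + 0 + 1 = 3 ≡ 1 (mod 2).
  s_4 = 0 + 0 + 1 + 0 + 1 + 0 + 0 + 1 = 3 ≡ 1 (mod 2).
s = (1, 1, 1, 1)^T — this equals column 15 of H (binary 1111), so error is at position 15.
Correct: flip bit 15 of r = 010110001100001 to get c = 010110001100000.


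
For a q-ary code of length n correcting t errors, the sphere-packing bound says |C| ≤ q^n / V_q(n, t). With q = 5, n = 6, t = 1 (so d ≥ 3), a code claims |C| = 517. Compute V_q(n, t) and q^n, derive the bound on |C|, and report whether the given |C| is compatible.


V_q(n, t) = 25, q^n = 15625, Hamming bound = 625, |C| = 517 ≤ bound (satisfied).

Step 1: Compute V_q(n, t) = Σ_{j=0}^1 C(n, j) (q−1)^j.
  j = 0: C(6,0)·(4)^0 = 1·1 = 1.
  j = 1: C(6,1)·(4)^1 = 6·4 = 24.
  V_q(n, t) = 1 + 24 = 25.
Step 2: q^n = 5^6 = 15625.
Step 3: Hamming bound ⌊q^n / V_q(n,t)⌋ = ⌊15625/25⌋ = 625.
Step 4: Compare |C| = 517 to 625: satisfied.
The claimed |C| lies below the Hamming bound.


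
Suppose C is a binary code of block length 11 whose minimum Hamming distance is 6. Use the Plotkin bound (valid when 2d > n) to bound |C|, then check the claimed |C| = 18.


Plotkin bound M ≤ 12; given |C| = 18 > bound (violated).

Check applicability: 2d = 12, n = 11.
2d − n = 1 > 0, so Plotkin applies.
Compute d/(2d−n) = 6/1 ≈ 6.0000.
⌊d/(2d−n)⌋ = 6.
Plotkin bound: M ≤ 2·6 = 12.
Given |C| = 18, check: VIOLATED.
This |C| is above the Plotkin bound, so no binary code with n = 11, d = 6 and 18 codewords exists.


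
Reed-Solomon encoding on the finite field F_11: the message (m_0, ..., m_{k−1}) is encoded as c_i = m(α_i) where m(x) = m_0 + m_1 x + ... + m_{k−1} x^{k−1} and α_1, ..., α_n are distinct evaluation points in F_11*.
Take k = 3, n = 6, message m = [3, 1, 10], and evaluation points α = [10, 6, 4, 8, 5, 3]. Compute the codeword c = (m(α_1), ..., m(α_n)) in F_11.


c = [1, 6, 2, 2, 5, 8]

Message polynomial: m(x) = 3 + 1·x + 10·x^2 (mod 11).
For each evaluation point α_i, compute m(α_i) mod 11:
  α_1 = 10: Horner steps 10 → 2 → 1, so m(10) = 1.
  α_2 = 6: Horner steps 10 → 6 → 6, so m(6) = 6.
  α_3 = 4: Horner steps 10 → 8 → 2, so m(4) = 2.
  α_4 = 8: Horner steps 10 → 4 → 2, so m(8) = 2.
  α_5 = 5: Horner steps 10 → 7 → 5, so m(5) = 5.
  α_6 = 3: Horner steps 10 → 9 → 8, so m(3) = 8.
Codeword c = [1, 6, 2, 2, 5, 8] ∈ F_11^6.


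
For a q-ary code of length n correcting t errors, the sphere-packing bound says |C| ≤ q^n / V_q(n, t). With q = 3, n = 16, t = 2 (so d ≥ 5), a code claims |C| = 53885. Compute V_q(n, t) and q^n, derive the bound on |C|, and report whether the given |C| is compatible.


V_q(n, t) = 513, q^n = 43046721, Hamming bound = 83911, |C| = 53885 ≤ bound (satisfied).

Step 1: Compute V_q(n, t) = Σ_{j=0}^2 C(n, j) (q−1)^j.
  j = 0: C(16,0)·(2)^0 = 1·1 = 1.
  j = 1: C(16,1)·(2)^1 = 16·2 = 32.
  j = 2: C(16,2)·(2)^2 = 120·4 = 480.
  V_q(n, t) = 1 + 32 + 480 = 513.
Step 2: q^n = 3^16 = 43046721.
Step 3: Hamming bound ⌊q^n / V_q(n,t)⌋ = ⌊43046721/513⌋ = 83911.
Step 4: Compare |C| = 53885 to 83911: satisfied.
The claimed |C| lies below the Hamming bound.


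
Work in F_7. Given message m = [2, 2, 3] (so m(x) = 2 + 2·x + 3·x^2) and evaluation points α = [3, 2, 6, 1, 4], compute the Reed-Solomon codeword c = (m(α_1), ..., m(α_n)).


c = [0, 4, 3, 0, 2]

Message polynomial: m(x) = 2 + 2·x + 3·x^2 (mod 7).
For each evaluation point α_i, compute m(α_i) mod 7:
  α_1 = 3: Horner steps 3 → 4 → 0, so m(3) = 0.
  α_2 = 2: Horner steps 3 → 1 → 4, so m(2) = 4.
  α_3 = 6: Horner steps 3 → 6 → 3, so m(6) = 3.
  α_4 = 1: Horner steps 3 → 5 → 0, so m(1) = 0.
  α_5 = 4: Horner steps 3 → 0 → 2, so m(4) = 2.
Codeword c = [0, 4, 3, 0, 2] ∈ F_7^5.


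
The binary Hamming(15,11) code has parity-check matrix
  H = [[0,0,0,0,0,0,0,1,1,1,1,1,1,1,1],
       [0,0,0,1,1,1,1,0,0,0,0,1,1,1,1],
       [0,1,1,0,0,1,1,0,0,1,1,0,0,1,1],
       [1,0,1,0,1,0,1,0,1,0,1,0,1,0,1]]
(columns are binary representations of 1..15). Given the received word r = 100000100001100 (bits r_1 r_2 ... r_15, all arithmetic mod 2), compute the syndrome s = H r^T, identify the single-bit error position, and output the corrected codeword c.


s = (0, 1, 1, 1)^T, error position = 7, corrected codeword c = 100000000001100

Compute s = H r^T mod 2 one row at a time:
  s_1 = 0 + 0 + 0 + 0 + 1 + 1 + 0 + 0 = 2 ≡ 0 (mod 2).
  s_2 = 0 + 0 + 0 + 1 + 1 + 1 + 0 + 0 = 3 ≡ 1 (mod 2).
  s_3 = 0 + 0 + 0 + 1 + 0 + 0 + 0 + 0 = 1 ≡ 1 (mod 2).
  s_4 = 1 + 0 + 0 + 1 + 0 + 0 + 1 + 0 = 3 ≡ 1 (mod 2).
s = (0, 1, 1, 1)^T — this equals column 7 of H (binary 0111), so error is at position 7.
Correct: flip bit 7 of r = 100000100001100 to get c = 100000000001100.


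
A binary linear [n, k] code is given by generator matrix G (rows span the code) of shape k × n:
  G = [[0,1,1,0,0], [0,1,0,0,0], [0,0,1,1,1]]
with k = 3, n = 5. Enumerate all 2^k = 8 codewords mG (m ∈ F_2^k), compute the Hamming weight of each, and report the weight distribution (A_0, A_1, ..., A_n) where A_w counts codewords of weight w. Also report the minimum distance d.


Weight distribution: A_0 = 1, A_1 = 2, A_2 = 2, A_3 = 2, A_4 = 1. Minimum distance d = 1.

Enumerate all 2^3 = 8 messages m ∈ F_2^3.
For each, compute codeword c = mG in F_2^5, then tally its weight.
  m = 000 → c = 00000, weight = 0.
  m = 100 → c = 01100, weight = 2.
  m = 010 → c = 01000, weight = 1.
  m = 110 → c = 00100, weight = 1.
  m = 001 → c = 00111, weight = 3.
  m = 101 → c = 01011, weight = 3.
  m = 011 → c = 01111, weight = 4.
  m = 111 → c = 00011, weight = 2.
Tally weights:
  weight 0: 1 codewords.
  weight 1: 2 codewords.
  weight 2: 2 codewords.
  weight 3: 2 codewords.
  weight 4: 1 codewords.
Minimum distance d = smallest w > 0 with A_w > 0 = 1.
Sanity: Σ A_w = 8 = 2^3 = 8 ✓.


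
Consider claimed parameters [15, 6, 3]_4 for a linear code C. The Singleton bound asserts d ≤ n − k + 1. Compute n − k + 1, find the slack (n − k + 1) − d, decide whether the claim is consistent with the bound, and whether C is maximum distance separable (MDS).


Singleton RHS = n − k + 1 = 10, slack = 7, bound satisfied, not MDS.

Singleton bound: d ≤ n − k + 1.
Here n = 15, k = 6, so n − k + 1 = 10.
Given d = 3, check d ≤ 10: YES.
Slack = (n − k + 1) − d = 7.
The code is NOT MDS (slack = 7 > 0).
Description: the claimed parameters are [15, 6, 3]_4; such a code would be non-MDS.


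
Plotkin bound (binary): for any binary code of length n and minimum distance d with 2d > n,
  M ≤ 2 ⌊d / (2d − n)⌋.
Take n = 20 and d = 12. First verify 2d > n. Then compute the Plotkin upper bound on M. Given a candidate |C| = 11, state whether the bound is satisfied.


Plotkin bound M ≤ 6; given |C| = 11 > bound (violated).

Check applicability: 2d = 24, n = 20.
2d − n = 4 > 0, so Plotkin applies.
Compute d/(2d−n) = 12/4 ≈ 3.0000.
⌊d/(2d−n)⌋ = 3.
Plotkin bound: M ≤ 2·3 = 6.
Given |C| = 11, check: VIOLATED.
This |C| is above the Plotkin bound, so no binary code with n = 20, d = 12 and 11 codewords exists.


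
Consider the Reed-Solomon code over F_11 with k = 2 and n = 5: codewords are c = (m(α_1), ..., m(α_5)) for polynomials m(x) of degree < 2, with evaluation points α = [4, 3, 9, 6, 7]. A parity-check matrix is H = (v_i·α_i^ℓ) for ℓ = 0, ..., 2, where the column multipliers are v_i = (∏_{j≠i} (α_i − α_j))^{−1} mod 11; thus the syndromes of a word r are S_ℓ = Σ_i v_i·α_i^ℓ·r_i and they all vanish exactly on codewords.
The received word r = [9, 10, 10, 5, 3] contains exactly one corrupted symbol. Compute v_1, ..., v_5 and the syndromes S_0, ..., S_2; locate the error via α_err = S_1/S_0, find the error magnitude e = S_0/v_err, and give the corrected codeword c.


S = (9, 5, 4), error at position 2, error magnitude e = 10, c = [9, 0, 10, 5, 3].

Step 1: column multipliers v_i = (∏_{j≠i}(α_i − α_j))^{−1} mod 11.
  i = 1 (α = 4): (4−3)(4−9)(4−6)(4−7) = 1·(−5)·(−2)·(−3) = −30 ≡ 3, so v_1 = 3^{−1} = 4 (mod 11).
  i = 2 (α = 3): (3−4)(3−9)(3−6)(3−7) = (−1)·(−6)·(−3)·(−4) = 72 ≡ 6, so v_2 = 6^{−1} = 2 (mod 11).
  i = 3 (α = 9): (9−4)(9−3)(9−6)(9−7) = 5·6·3·2 = 180 ≡ 4, so v_3 = 4^{−1} = 3 (mod 11).
  i = 4 (α = 6): (6−4)(6−3)(6−9)(6−7) = 2·3·(−3)·(−1) = 18 ≡ 7, so v_4 = 7^{−1} = 8 (mod 11).
  i = 5 (α = 7): (7−4)(7−3)(7−9)(7−6) = 3·4·(−2)·1 = −24 ≡ 9, so v_5 = 9^{−1} = 5 (mod 11).
  v = [4, 2, 3, 8, 5].
Step 2: syndromes of r = [9, 10, 10, 5, 3] (all sums mod 11).
  S_0 = Σ v_i r_i = 4·9 + 2·10 + 3·10 + 8·5 + 5·3 = 141 ≡ 9.
  S_1 = Σ v_i α_i r_i = 4·4·9 + 2·3·10 + 3·9·10 + 8·6·5 + 5·7·3 = 819 ≡ 5.
  α_i^2 mod 11 = [5, 9, 4, 3, 5].
  S_2 = Σ v_i α_i^2 r_i = 4·5·9 + 2·9·10 + 3·4·10 + 8·3·5 + 5·5·3 = 675 ≡ 4.
  S = (9, 5, 4) ≠ 0, so r is not a codeword (an error is present).
Step 3: locate the error. For a single error e at position i, S_ℓ = v_i·e·α_i^ℓ, so α_err = S_1/S_0.
  S_0^{−1} = 9^{−1} = 5 (mod 11), so α_err = 5·5 = 25 ≡ 3 = α_2. Error position i = 2.
  Consistency check: S_2/S_1 = 4·9 = 36 ≡ 3 = α_err ✓ (single-error assumption holds).
Step 4: error magnitude e = S_0/v_2 = S_0·∏_{j≠2}(α_2 − α_j) = 9·6 = 54 ≡ 10 (mod 11).
Step 5: correct position 2: c_2 = r_2 − e = 10 − 10 ≡ 0 (mod 11). Hence c = [9, 0, 10, 5, 3].
  Check: interpolating c through the α_i gives m(x) = 6 + 9·x (degree < 2) with m(α_i) = c_i for every i, so c is indeed a codeword.


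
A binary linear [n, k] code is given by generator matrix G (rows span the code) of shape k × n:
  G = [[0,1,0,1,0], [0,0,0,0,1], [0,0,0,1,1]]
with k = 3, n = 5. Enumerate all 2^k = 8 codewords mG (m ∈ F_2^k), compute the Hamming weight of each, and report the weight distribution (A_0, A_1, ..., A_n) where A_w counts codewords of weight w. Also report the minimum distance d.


Weight distribution: A_0 = 1, A_1 = 3, A_2 = 3, A_3 = 1. Minimum distance d = 1.

Enumerate all 2^3 = 8 messages m ∈ F_2^3.
For each, compute codeword c = mG in F_2^5, then tally its weight.
  m = 000 → c = 00000, weight = 0.
  m = 100 → c = 01010, weight = 2.
  m = 010 → c = 00001, weight = 1.
  m = 110 → c = 01011, weight = 3.
  m = 001 → c = 00011, weight = 2.
  m = 101 → c = 01001, weight = 2.
  m = 011 → c = 00010, weight = 1.
  m = 111 → c = 01000, weight = 1.
Tally weights:
  weight 0: 1 codewords.
  weight 1: 3 codewords.
  weight 2: 3 codewords.
  weight 3: 1 codewords.
Minimum distance d = smallest w > 0 with A_w > 0 = 1.
Sanity: Σ A_w = 8 = 2^3 = 8 ✓.


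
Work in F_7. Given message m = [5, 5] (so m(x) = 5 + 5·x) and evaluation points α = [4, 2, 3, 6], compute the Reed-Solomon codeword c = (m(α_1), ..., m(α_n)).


c = [4, 1, 6, 0]

Message polynomial: m(x) = 5 + 5·x (mod 7).
For each evaluation point α_i, compute m(α_i) mod 7:
  α_1 = 4: Horner steps 5 → 4, so m(4) = 4.
  α_2 = 2: Horner steps 5 → 1, so m(2) = 1.
  α_3 = 3: Horner steps 5 → 6, so m(3) = 6.
  α_4 = 6: Horner steps 5 → 0, so m(6) = 0.
Codeword c = [4, 1, 6, 0] ∈ F_7^4.


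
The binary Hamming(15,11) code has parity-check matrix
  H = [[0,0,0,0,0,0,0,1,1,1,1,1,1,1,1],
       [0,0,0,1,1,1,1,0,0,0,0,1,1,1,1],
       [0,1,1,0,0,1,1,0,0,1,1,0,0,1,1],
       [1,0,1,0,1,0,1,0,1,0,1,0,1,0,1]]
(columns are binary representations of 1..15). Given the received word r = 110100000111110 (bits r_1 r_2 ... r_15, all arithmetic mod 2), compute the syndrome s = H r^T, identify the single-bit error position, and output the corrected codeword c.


s = (1, 0, 0, 1)^T, error position = 9, corrected codeword c = 110100001111110

Compute s = H r^T mod 2 one row at a time:
  s_1 = 0 + 0 + 1 + 1 + 1 + 1 + 1 + 0 = 5 ≡ 1 (mod 2).
  s_2 = 1 + 0 + 0 + 0 + 1 + 1 + 1 + 0 = 4 ≡ 0 (mod 2).
  s_3 = 1 + 0 + 0 + 0 + 1 + 1 + 1 + 0 = 4 ≡ 0 (mod 2).
  s_4 = 1 + 0 + 0 + 0 + 0 + 1 + 1 + 0 = 3 ≡ 1 (mod 2).
s = (1, 0, 0, 1)^T — this equals column 9 of H (binary 1001), so error is at position 9.
Correct: flip bit 9 of r = 110100000111110 to get c = 110100001111110.


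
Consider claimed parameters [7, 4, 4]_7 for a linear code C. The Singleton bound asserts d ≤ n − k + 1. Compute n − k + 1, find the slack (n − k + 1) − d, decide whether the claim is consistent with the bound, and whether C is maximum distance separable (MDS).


Singleton RHS = n − k + 1 = 4, slack = 0, bound satisfied, MDS.

Singleton bound: d ≤ n − k + 1.
Here n = 7, k = 4, so n − k + 1 = 4.
Given d = 4, check d ≤ 4: YES.
Slack = (n − k + 1) − d = 0.
The code is MDS (slack = 0).
Description: the claimed parameters are [7, 4, 4]_7; such a code would be MDS (meets Singleton bound).


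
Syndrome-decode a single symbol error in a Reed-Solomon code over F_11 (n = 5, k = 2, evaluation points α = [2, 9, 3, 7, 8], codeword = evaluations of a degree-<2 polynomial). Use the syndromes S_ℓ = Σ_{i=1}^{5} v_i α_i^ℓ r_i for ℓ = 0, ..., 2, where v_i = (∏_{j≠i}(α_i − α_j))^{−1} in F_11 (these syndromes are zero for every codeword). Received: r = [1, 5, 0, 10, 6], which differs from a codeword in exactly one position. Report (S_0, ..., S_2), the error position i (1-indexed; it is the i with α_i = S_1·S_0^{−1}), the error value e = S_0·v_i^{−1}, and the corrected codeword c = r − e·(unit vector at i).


S = (2, 3, 10), error at position 4, error magnitude e = 3, c = [1, 5, 0, 7, 6].

Step 1: column multipliers v_i = (∏_{j≠i}(α_i − α_j))^{−1} mod 11.
  i = 1 (α = 2): (2−9)(2−3)(2−7)(2−8) = (−7)·(−1)·(−5)·(−6) = 210 ≡ 1, so v_1 = 1^{−1} = 1 (mod 11).
  i = 2 (α = 9): (9−2)(9−3)(9−7)(9−8) = 7·6·2·1 = 84 ≡ 7, so v_2 = 7^{−1} = 8 (mod 11).
  i = 3 (α = 3): (3−2)(3−9)(3−7)(3−8) = 1·(−6)·(−4)·(−5) = −120 ≡ 1, so v_3 = 1^{−1} = 1 (mod 11).
  i = 4 (α = 7): (7−2)(7−9)(7−3)(7−8) = 5·(−2)·4·(−1) = 40 ≡ 7, so v_4 = 7^{−1} = 8 (mod 11).
  i = 5 (α = 8): (8−2)(8−9)(8−3)(8−7) = 6·(−1)·5·1 = −30 ≡ 3, so v_5 = 3^{−1} = 4 (mod 11).
  v = [1, 8, 1, 8, 4].
Step 2: syndromes of r = [1, 5, 0, 10, 6] (all sums mod 11).
  S_0 = Σ v_i r_i = 1·1 + 8·5 + 1·0 + 8·10 + 4·6 = 145 ≡ 2.
  S_1 = Σ v_i α_i r_i = 1·2·1 + 8·9·5 + 1·3·0 + 8·7·10 + 4·8·6 = 1114 ≡ 3.
  α_i^2 mod 11 = [4, 4, 9, 5, 9].
  S_2 = Σ v_i α_i^2 r_i = 1·4·1 + 8·4·5 + 1·9·0 + 8·5·10 + 4·9·6 = 780 ≡ 10.
  S = (2, 3, 10) ≠ 0, so r is not a codeword (an error is present).
Step 3: locate the error. For a single error e at position i, S_ℓ = v_i·e·α_i^ℓ, so α_err = S_1/S_0.
  S_0^{−1} = 2^{−1} = 6 (mod 11), so α_err = 3·6 = 18 ≡ 7 = α_4. Error position i = 4.
  Consistency check: S_2/S_1 = 10·4 = 40 ≡ 7 = α_err ✓ (single-error assumption holds).
Step 4: error magnitude e = S_0/v_4 = S_0·∏_{j≠4}(α_4 − α_j) = 2·7 = 14 ≡ 3 (mod 11).
Step 5: correct position 4: c_4 = r_4 − e = 10 − 3 ≡ 7 (mod 11). Hence c = [1, 5, 0, 7, 6].
  Check: interpolating c through the α_i gives m(x) = 3 + 10·x (degree < 2) with m(α_i) = c_i for every i, so c is indeed a codeword.


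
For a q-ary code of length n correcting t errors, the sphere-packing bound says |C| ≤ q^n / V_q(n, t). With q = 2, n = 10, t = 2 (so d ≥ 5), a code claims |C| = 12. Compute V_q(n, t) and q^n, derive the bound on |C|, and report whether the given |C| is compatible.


V_q(n, t) = 56, q^n = 1024, Hamming bound = 18, |C| = 12 ≤ bound (satisfied).

Step 1: Compute V_q(n, t) = Σ_{j=0}^2 C(n, j) (q−1)^j.
  j = 0: C(10,0)·(1)^0 = 1·1 = 1.
  j = 1: C(10,1)·(1)^1 = 10·1 = 10.
  j = 2: C(10,2)·(1)^2 = 45·1 = 45.
  V_q(n, t) = 1 + 10 + 45 = 56.
Step 2: q^n = 2^10 = 1024.
Step 3: Hamming bound ⌊q^n / V_q(n,t)⌋ = ⌊1024/56⌋ = 18.
Step 4: Compare |C| = 12 to 18: satisfied.
The claimed |C| lies below the Hamming bound.


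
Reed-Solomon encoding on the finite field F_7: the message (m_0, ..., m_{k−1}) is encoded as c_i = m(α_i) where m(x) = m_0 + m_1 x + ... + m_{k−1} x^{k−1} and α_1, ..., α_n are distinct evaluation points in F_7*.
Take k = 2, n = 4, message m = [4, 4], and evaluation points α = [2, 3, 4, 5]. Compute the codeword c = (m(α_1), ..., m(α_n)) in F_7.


c = [5, 2, 6, 3]

Message polynomial: m(x) = 4 + 4·x (mod 7).
For each evaluation point α_i, compute m(α_i) mod 7:
  α_1 = 2: Horner steps 4 → 5, so m(2) = 5.
  α_2 = 3: Horner steps 4 → 2, so m(3) = 2.
  α_3 = 4: Horner steps 4 → 6, so m(4) = 6.
  α_4 = 5: Horner steps 4 → 3, so m(5) = 3.
Codeword c = [5, 2, 6, 3] ∈ F_7^4.


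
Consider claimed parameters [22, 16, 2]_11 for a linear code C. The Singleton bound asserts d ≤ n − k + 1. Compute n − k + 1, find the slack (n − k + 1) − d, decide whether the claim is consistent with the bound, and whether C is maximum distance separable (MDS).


Singleton RHS = n − k + 1 = 7, slack = 5, bound satisfied, not MDS.

Singleton bound: d ≤ n − k + 1.
Here n = 22, k = 16, so n − k + 1 = 7.
Given d = 2, check d ≤ 7: YES.
Slack = (n − k + 1) − d = 5.
The code is NOT MDS (slack = 5 > 0).
Description: the claimed parameters are [22, 16, 2]_11; such a code would be non-MDS.


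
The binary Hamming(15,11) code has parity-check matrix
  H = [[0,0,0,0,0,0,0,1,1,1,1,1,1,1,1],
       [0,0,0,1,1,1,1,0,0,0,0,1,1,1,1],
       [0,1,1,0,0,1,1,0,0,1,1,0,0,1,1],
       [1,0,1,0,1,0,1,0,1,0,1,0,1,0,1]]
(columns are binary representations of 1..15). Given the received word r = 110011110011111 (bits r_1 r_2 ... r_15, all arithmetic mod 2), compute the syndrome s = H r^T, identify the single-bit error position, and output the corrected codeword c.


s = (0, 1, 0, 0)^T, error position = 4, corrected codeword c = 110111110011111

Compute s = H r^T mod 2 one row at a time:
  s_1 = 1 + 0 + 0 + 1 + 1 + 1 + 1 + 1 = 6 ≡ 0 (mod 2).
  s_2 = 0 + 1 + 1 + 1 + 1 + 1 + 1 + 1 = 7 ≡ 1 (mod 2).
  s_3 = 1 + 0 + 1 + 1 + 0 + 1 + 1 + 1 = 6 ≡ 0 (mod 2).
  s_4 = 1 + 0 + 1 + 1 + 0 + 1 + 1 + 1 = 6 ≡ 0 (mod 2).
s = (0, 1, 0, 0)^T — this equals column 4 of H (binary 0100), so error is at position 4.
Correct: flip bit 4 of r = 110011110011111 to get c = 110111110011111.


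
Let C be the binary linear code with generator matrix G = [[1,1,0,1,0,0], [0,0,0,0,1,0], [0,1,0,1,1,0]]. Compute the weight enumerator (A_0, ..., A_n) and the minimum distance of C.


Weight distribution: A_0 = 1, A_1 = 2, A_2 = 2, A_3 = 2, A_4 = 1. Minimum distance d = 1.

Enumerate all 2^3 = 8 messages m ∈ F_2^3.
For each, compute codeword c = mG in F_2^6, then tally its weight.
  m = 000 → c = 000000, weight = 0.
  m = 100 → c = 110100, weight = 3.
  m = 010 → c = 000010, weight = 1.
  m = 110 → c = 110110, weight = 4.
  m = 001 → c = 010110, weight = 3.
  m = 101 → c = 100010, weight = 2.
  m = 011 → c = 010100, weight = 2.
  m = 111 → c = 100000, weight = 1.
Tally weights:
  weight 0: 1 codewords.
  weight 1: 2 codewords.
  weight 2: 2 codewords.
  weight 3: 2 codewords.
  weight 4: 1 codewords.
Minimum distance d = smallest w > 0 with A_w > 0 = 1.
Sanity: Σ A_w = 8 = 2^3 = 8 ✓.


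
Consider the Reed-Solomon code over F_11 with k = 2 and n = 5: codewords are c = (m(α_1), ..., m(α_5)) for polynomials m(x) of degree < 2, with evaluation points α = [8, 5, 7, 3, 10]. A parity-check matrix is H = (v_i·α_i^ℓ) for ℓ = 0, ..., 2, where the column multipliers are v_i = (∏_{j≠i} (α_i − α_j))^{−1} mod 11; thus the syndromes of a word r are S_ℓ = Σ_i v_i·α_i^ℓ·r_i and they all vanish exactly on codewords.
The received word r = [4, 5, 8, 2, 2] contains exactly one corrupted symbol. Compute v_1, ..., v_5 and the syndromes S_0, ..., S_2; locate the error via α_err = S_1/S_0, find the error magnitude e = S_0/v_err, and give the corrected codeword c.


S = (6, 5, 6), error at position 5, error magnitude e = 6, c = [4, 5, 8, 2, 7].

Step 1: column multipliers v_i = (∏_{j≠i}(α_i − α_j))^{−1} mod 11.
  i = 1 (α = 8): (8−5)(8−7)(8−3)(8−10) = 3·1·5·(−2) = −30 ≡ 3, so v_1 = 3^{−1} = 4 (mod 11).
  i = 2 (α = 5): (5−8)(5−7)(5−3)(5−10) = (−3)·(−2)·2·(−5) = −60 ≡ 6, so v_2 = 6^{−1} = 2 (mod 11).
  i = 3 (α = 7): (7−8)(7−5)(7−3)(7−10) = (−1)·2·4·(−3) = 24 ≡ 2, so v_3 = 2^{−1} = 6 (mod 11).
  i = 4 (α = 3): (3−8)(3−5)(3−7)(3−10) = (−5)·(−2)·(−4)·(−7) = 280 ≡ 5, so v_4 = 5^{−1} = 9 (mod 11).
  i = 5 (α = 10): (10−8)(10−5)(10−7)(10−3) = 2·5·3·7 = 210 ≡ 1, so v_5 = 1^{−1} = 1 (mod 11).
  v = [4, 2, 6, 9, 1].
Step 2: syndromes of r = [4, 5, 8, 2, 2] (all sums mod 11).
  S_0 = Σ v_i r_i = 4·4 + 2·5 + 6·8 + 9·2 + 1·2 = 94 ≡ 6.
  S_1 = Σ v_i α_i r_i = 4·8·4 + 2·5·5 + 6·7·8 + 9·3·2 + 1·10·2 = 588 ≡ 5.
  α_i^2 mod 11 = [9, 3, 5, 9, 1].
  S_2 = Σ v_i α_i^2 r_i = 4·9·4 + 2·3·5 + 6·5·8 + 9·9·2 + 1·1·2 = 578 ≡ 6.
  S = (6, 5, 6) ≠ 0, so r is not a codeword (an error is present).
Step 3: locate the error. For a single error e at position i, S_ℓ = v_i·e·α_i^ℓ, so α_err = S_1/S_0.
  S_0^{−1} = 6^{−1} = 2 (mod 11), so α_err = 5·2 = 10 ≡ 10 = α_5. Error position i = 5.
  Consistency check: S_2/S_1 = 6·9 = 54 ≡ 10 = α_err ✓ (single-error assumption holds).
Step 4: error magnitude e = S_0/v_5 = S_0·∏_{j≠5}(α_5 − α_j) = 6·1 = 6 ≡ 6 (mod 11).
Step 5: correct position 5: c_5 = r_5 − e = 2 − 6 ≡ 7 (mod 11). Hence c = [4, 5, 8, 2, 7].
  Check: interpolating c through the α_i gives m(x) = 3 + 7·x (degree < 2) with m(α_i) = c_i for every i, so c is indeed a codeword.


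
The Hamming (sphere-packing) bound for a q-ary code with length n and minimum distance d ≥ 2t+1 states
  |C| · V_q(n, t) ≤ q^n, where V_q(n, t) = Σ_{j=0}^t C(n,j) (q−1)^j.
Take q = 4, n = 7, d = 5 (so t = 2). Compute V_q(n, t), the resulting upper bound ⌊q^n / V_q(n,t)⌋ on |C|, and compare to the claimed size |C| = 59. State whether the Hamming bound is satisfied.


V_q(n, t) = 211, q^n = 16384, Hamming bound = 77, |C| = 59 ≤ bound (satisfied).

Step 1: Compute V_q(n, t) = Σ_{j=0}^2 C(n, j) (q−1)^j.
  j = 0: C(7,0)·(3)^0 = 1·1 = 1.
  j = 1: C(7,1)·(3)^1 = 7·3 = 21.
  j = 2: C(7,2)·(3)^2 = 21·9 = 189.
  V_q(n, t) = 1 + 21 + 189 = 211.
Step 2: q^n = 4^7 = 16384.
Step 3: Hamming bound ⌊q^n / V_q(n,t)⌋ = ⌊16384/211⌋ = 77.
Step 4: Compare |C| = 59 to 77: satisfied.
The claimed |C| lies below the Hamming bound.


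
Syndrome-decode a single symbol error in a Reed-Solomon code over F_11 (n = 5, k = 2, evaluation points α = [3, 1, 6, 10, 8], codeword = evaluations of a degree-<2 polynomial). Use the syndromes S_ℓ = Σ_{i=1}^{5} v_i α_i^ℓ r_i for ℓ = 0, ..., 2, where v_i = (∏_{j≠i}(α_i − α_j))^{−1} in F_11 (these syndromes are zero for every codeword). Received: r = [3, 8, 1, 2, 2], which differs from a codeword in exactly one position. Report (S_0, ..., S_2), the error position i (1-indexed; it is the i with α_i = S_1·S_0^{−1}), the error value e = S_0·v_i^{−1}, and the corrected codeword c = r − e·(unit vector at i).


S = (2, 5, 7), error at position 5, error magnitude e = 6, c = [3, 8, 1, 2, 7].

Step 1: column multipliers v_i = (∏_{j≠i}(α_i − α_j))^{−1} mod 11.
  i = 1 (α = 3): (3−1)(3−6)(3−10)(3−8) = 2·(−3)·(−7)·(−5) = −210 ≡ 10, so v_1 = 10^{−1} = 10 (mod 11).
  i = 2 (α = 1): (1−3)(1−6)(1−10)(1−8) = (−2)·(−5)·(−9)·(−7) = 630 ≡ 3, so v_2 = 3^{−1} = 4 (mod 11).
  i = 3 (α = 6): (6−3)(6−1)(6−10)(6−8) = 3·5·(−4)·(−2) = 120 ≡ 10, so v_3 = 10^{−1} = 10 (mod 11).
  i = 4 (α = 10): (10−3)(10−1)(10−6)(10−8) = 7·9·4·2 = 504 ≡ 9, so v_4 = 9^{−1} = 5 (mod 11).
  i = 5 (α = 8): (8−3)(8−1)(8−6)(8−10) = 5·7·2·(−2) = −140 ≡ 3, so v_5 = 3^{−1} = 4 (mod 11).
  v = [10, 4, 10, 5, 4].
Step 2: syndromes of r = [3, 8, 1, 2, 2] (all sums mod 11).
  S_0 = Σ v_i r_i = 10·3 + 4·8 + 10·1 + 5·2 + 4·2 = 90 ≡ 2.
  S_1 = Σ v_i α_i r_i = 10·3·3 + 4·1·8 + 10·6·1 + 5·10·2 + 4·8·2 = 346 ≡ 5.
  α_i^2 mod 11 = [9, 1, 3, 1, 9].
  S_2 = Σ v_i α_i^2 r_i = 10·9·3 + 4·1·8 + 10·3·1 + 5·1·2 + 4·9·2 = 414 ≡ 7.
  S = (2, 5, 7) ≠ 0, so r is not a codeword (an error is present).
Step 3: locate the error. For a single error e at position i, S_ℓ = v_i·e·α_i^ℓ, so α_err = S_1/S_0.
  S_0^{−1} = 2^{−1} = 6 (mod 11), so α_err = 5·6 = 30 ≡ 8 = α_5. Error position i = 5.
  Consistency check: S_2/S_1 = 7·9 = 63 ≡ 8 = α_err ✓ (single-error assumption holds).
Step 4: error magnitude e = S_0/v_5 = S_0·∏_{j≠5}(α_5 − α_j) = 2·3 = 6 ≡ 6 (mod 11).
Step 5: correct position 5: c_5 = r_5 − e = 2 − 6 ≡ 7 (mod 11). Hence c = [3, 8, 1, 2, 7].
  Check: interpolating c through the α_i gives m(x) = 5 + 3·x (degree < 2) with m(α_i) = c_i for every i, so c is indeed a codeword.


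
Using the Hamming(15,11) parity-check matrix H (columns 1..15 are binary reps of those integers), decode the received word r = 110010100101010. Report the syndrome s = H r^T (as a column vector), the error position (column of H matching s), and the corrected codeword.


s = (1, 0, 0, 1)^T, error position = 9, corrected codeword c = 110010101101010

Compute s = H r^T mod 2 one row at a time:
  s_1 = 0 + 0 + 1 + 0 + 1 + 0 + 1 + 0 = 3 ≡ 1 (mod 2).
  s_2 = 0 + 1 + 0 + 1 + 1 + 0 + 1 + 0 = 4 ≡ 0 (mod 2).
  s_3 = 1 + 0 + 0 + 1 + 1 + 0 + 1 + 0 = 4 ≡ 0 (mod 2).
  s_4 = 1 + 0 + 1 + 1 + 0 + 0 + 0 + 0 = 3 ≡ 1 (mod 2).
s = (1, 0, 0, 1)^T — this equals column 9 of H (binary 1001), so error is at position 9.
Correct: flip bit 9 of r = 110010100101010 to get c = 110010101101010.


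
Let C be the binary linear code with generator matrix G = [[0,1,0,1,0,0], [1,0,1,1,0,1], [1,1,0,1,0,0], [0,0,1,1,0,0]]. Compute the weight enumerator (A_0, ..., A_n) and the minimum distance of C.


Weight distribution: A_0 = 1, A_1 = 2, A_2 = 4, A_3 = 6, A_4 = 3. Minimum distance d = 1.

Enumerate all 2^4 = 16 messages m ∈ F_2^4.
For each, compute codeword c = mG in F_2^6, then tally its weight.
  m = 0000 → c = 000000, weight = 0.
  m = 1000 → c = 010100, weight = 2.
  m = 0100 → c = 101101, weight = 4.
  m = 1100 → c = 111001, weight = 4.
  m = 0010 → c = 110100, weight = 3.
  m = 1010 → c = 100000, weight = 1.
  m = 0110 → c = 011001, weight = 3.
  m = 1110 → c = 001101, weight = 3.
  m = 0001 → c = 001100, weight = 2.
  m = 1001 → c = 011000, weight = 2.
  m = 0101 → c = 100001, weight = 2.
  m = 1101 → c = 110101, weight = 4.
  m = 0011 → c = 111000, weight = 3.
  m = 1011 → c = 101100, weight = 3.
  m = 0111 → c = 010101, weight = 3.
  m = 1111 → c = 000001, weight = 1.
Tally weights:
  weight 0: 1 codewords.
  weight 1: 2 codewords.
  weight 2: 4 codewords.
  weight 3: 6 codewords.
  weight 4: 3 codewords.
Minimum distance d = smallest w > 0 with A_w > 0 = 1.
Sanity: Σ A_w = 16 = 2^4 = 16 ✓.


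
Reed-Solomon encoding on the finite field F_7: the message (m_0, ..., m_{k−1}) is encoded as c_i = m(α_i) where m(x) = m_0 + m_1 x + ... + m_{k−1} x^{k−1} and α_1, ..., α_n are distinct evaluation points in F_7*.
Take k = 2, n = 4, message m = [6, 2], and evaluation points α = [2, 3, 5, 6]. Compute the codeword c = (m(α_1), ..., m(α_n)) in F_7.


c = [3, 5, 2, 4]

Message polynomial: m(x) = 6 + 2·x (mod 7).
For each evaluation point α_i, compute m(α_i) mod 7:
  α_1 = 2: Horner steps 2 → 3, so m(2) = 3.
  α_2 = 3: Horner steps 2 → 5, so m(3) = 5.
  α_3 = 5: Horner steps 2 → 2, so m(5) = 2.
  α_4 = 6: Horner steps 2 → 4, so m(6) = 4.
Codeword c = [3, 5, 2, 4] ∈ F_7^4.


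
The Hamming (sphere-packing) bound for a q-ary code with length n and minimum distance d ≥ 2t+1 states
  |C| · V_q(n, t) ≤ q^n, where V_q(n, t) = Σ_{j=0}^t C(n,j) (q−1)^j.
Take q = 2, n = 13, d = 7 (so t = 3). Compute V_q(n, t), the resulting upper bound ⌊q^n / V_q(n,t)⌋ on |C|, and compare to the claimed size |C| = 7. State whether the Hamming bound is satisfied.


V_q(n, t) = 378, q^n = 8192, Hamming bound = 21, |C| = 7 ≤ bound (satisfied).

Step 1: Compute V_q(n, t) = Σ_{j=0}^3 C(n, j) (q−1)^j.
  j = 0: C(13,0)·(1)^0 = 1·1 = 1.
  j = 1: C(13,1)·(1)^1 = 13·1 = 13.
  j = 2: C(13,2)·(1)^2 = 78·1 = 78.
  j = 3: C(13,3)·(1)^3 = 286·1 = 286.
  V_q(n, t) = 1 + 13 + 78 + 286 = 378.
Step 2: q^n = 2^13 = 8192.
Step 3: Hamming bound ⌊q^n / V_q(n,t)⌋ = ⌊8192/378⌋ = 21.
Step 4: Compare |C| = 7 to 21: satisfied.
The claimed |C| lies below the Hamming bound.


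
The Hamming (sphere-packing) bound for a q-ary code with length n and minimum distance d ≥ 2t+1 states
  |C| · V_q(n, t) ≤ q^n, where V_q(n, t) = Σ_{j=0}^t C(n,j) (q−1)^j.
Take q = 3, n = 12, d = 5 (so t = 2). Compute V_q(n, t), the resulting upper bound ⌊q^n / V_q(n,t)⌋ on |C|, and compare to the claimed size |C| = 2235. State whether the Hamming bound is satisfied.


V_q(n, t) = 289, q^n = 531441, Hamming bound = 1838, |C| = 2235 > bound (violated).

Step 1: Compute V_q(n, t) = Σ_{j=0}^2 C(n, j) (q−1)^j.
  j = 0: C(12,0)·(2)^0 = 1·1 = 1.
  j = 1: C(12,1)·(2)^1 = 12·2 = 24.
  j = 2: C(12,2)·(2)^2 = 66·4 = 264.
  V_q(n, t) = 1 + 24 + 264 = 289.
Step 2: q^n = 3^12 = 531441.
Step 3: Hamming bound ⌊q^n / V_q(n,t)⌋ = ⌊531441/289⌋ = 1838.
Step 4: Compare |C| = 2235 to 1838: violated.
The claimed |C| lies above the Hamming bound, so no 3-ary code of length 12 with d ≥ 5 can have 2235 codewords.


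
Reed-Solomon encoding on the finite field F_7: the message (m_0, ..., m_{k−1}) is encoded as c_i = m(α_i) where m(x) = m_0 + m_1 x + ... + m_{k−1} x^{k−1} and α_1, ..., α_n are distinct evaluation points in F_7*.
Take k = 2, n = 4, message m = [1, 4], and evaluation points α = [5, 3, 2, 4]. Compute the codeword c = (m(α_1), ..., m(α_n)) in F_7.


c = [0, 6, 2, 3]

Message polynomial: m(x) = 1 + 4·x (mod 7).
For each evaluation point α_i, compute m(α_i) mod 7:
  α_1 = 5: Horner steps 4 → 0, so m(5) = 0.
  α_2 = 3: Horner steps 4 → 6, so m(3) = 6.
  α_3 = 2: Horner steps 4 → 2, so m(2) = 2.
  α_4 = 4: Horner steps 4 → 3, so m(4) = 3.
Codeword c = [0, 6, 2, 3] ∈ F_7^4.


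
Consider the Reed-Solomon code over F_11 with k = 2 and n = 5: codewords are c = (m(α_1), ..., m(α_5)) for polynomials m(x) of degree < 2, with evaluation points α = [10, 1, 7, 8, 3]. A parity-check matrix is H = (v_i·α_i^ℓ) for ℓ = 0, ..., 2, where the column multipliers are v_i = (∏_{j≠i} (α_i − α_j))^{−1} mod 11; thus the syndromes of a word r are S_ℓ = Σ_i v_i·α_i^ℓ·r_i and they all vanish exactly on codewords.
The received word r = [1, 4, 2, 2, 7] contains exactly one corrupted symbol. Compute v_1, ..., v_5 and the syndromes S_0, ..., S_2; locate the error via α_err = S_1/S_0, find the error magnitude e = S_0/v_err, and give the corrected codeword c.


S = (10, 3, 2), error at position 4, error magnitude e = 4, c = [1, 4, 2, 9, 7].

Step 1: column multipliers v_i = (∏_{j≠i}(α_i − α_j))^{−1} mod 11.
  i = 1 (α = 10): (10−1)(10−7)(10−8)(10−3) = 9·3·2·7 = 378 ≡ 4, so v_1 = 4^{−1} = 3 (mod 11).
  i = 2 (α = 1): (1−10)(1−7)(1−8)(1−3) = (−9)·(−6)·(−7)·(−2) = 756 ≡ 8, so v_2 = 8^{−1} = 7 (mod 11).
  i = 3 (α = 7): (7−10)(7−1)(7−8)(7−3) = (−3)·6·(−1)·4 = 72 ≡ 6, so v_3 = 6^{−1} = 2 (mod 11).
  i = 4 (α = 8): (8−10)(8−1)(8−7)(8−3) = (−2)·7·1·5 = −70 ≡ 7, so v_4 = 7^{−1} = 8 (mod 11).
  i = 5 (α = 3): (3−10)(3−1)(3−7)(3−8) = (−7)·2·(−4)·(−5) = −280 ≡ 6, so v_5 = 6^{−1} = 2 (mod 11).
  v = [3, 7, 2, 8, 2].
Step 2: syndromes of r = [1, 4, 2, 2, 7] (all sums mod 11).
  S_0 = Σ v_i r_i = 3·1 + 7·4 + 2·2 + 8·2 + 2·7 = 65 ≡ 10.
  S_1 = Σ v_i α_i r_i = 3·10·1 + 7·1·4 + 2·7·2 + 8·8·2 + 2·3·7 = 256 ≡ 3.
  α_i^2 mod 11 = [1, 1, 5, 9, 9].
  S_2 = Σ v_i α_i^2 r_i = 3·1·1 + 7·1·4 + 2·5·2 + 8·9·2 + 2·9·7 = 321 ≡ 2.
  S = (10, 3, 2) ≠ 0, so r is not a codeword (an error is present).
Step 3: locate the error. For a single error e at position i, S_ℓ = v_i·e·α_i^ℓ, so α_err = S_1/S_0.
  S_0^{−1} = 10^{−1} = 10 (mod 11), so α_err = 3·10 = 30 ≡ 8 = α_4. Error position i = 4.
  Consistency check: S_2/S_1 = 2·4 = 8 ≡ 8 = α_err ✓ (single-error assumption holds).
Step 4: error magnitude e = S_0/v_4 = S_0·∏_{j≠4}(α_4 − α_j) = 10·7 = 70 ≡ 4 (mod 11).
Step 5: correct position 4: c_4 = r_4 − e = 2 − 4 ≡ 9 (mod 11). Hence c = [1, 4, 2, 9, 7].
  Check: interpolating c through the α_i gives m(x) = 8 + 7·x (degree < 2) with m(α_i) = c_i for every i, so c is indeed a codeword.
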